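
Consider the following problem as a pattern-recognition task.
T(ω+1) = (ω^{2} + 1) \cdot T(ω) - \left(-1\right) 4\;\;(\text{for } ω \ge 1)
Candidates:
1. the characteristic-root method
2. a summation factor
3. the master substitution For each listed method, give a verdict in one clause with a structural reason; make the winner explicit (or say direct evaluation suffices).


Technique: a summation factor — normalize by the running product of ω^{2} + 1: the left side becomes a difference, and differences sum.
- the characteristic-root method — the coefficients vary with the index, breaking the constant-coefficient structure the method needs.
- a summation factor — applies; the problem has the shape this method handles.
- the master substitution — no fixed divisor shrinks the index between calls.


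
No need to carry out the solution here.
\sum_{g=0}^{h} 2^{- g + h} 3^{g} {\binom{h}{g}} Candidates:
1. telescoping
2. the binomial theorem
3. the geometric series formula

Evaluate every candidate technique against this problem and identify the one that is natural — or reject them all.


Verdict: the binomial theorem — the summand is term g of a binomial expansion in 3 and 2; the whole sum is a single power.
- telescoping: writing out consecutive terms as given produces no pairwise cancellation.
- the binomial theorem: applies; the problem has the shape this method handles.
- the geometric series formula — consecutive terms are not related by a fixed multiplier.


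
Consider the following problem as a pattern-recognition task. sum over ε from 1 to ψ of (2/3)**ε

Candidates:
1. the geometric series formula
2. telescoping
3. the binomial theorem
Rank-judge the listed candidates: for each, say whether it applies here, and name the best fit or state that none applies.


Technique: the geometric series formula — each summand is the previous one scaled by 2/3; that constant multiplier is itself the geometric structure.
- the geometric series formula: yes — fits the structure here.
- telescoping: neither a shifted-difference shape nor integer-spaced poles are present.
- the binomial theorem: there is no sum-raised-to-a-power identity hiding in these terms.


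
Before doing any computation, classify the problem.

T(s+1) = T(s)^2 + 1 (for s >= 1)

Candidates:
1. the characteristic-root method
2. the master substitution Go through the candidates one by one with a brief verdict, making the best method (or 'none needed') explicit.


Best approach: no special technique — nonlinear feedback in the recursion rules out every root- or factor-based technique.
- the characteristic-root method: nonlinearity rules out exponential-mode superposition from the start.
- the master substitution — the recursive argument is a shift of the index, not a fixed fraction of it.


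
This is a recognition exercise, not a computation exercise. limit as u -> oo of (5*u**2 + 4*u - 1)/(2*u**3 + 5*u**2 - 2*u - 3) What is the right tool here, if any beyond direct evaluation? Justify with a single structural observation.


Diagnosis: dominant-term comparison — growth-rate triage: the leading powers of u decide the limit, everything else is noise. As a single quotient, the ∞/∞ shape would yield to repeated differentiation as well — the growth comparison gets there in one look.


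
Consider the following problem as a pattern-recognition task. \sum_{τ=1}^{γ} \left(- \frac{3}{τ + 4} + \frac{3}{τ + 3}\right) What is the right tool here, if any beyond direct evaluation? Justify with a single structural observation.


Verdict: telescoping — spot the paired structure — each term adds \frac{3}{τ + 3} and subtracts its successor value, which the next term restores: the definition of a telescoping chain.


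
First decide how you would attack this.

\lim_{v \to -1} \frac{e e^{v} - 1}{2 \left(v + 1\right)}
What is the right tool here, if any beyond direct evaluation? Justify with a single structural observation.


Best approach: l'Hôpital's rule (0/0) — both numerator and denominator vanish at -1: the genuine 0/0 indeterminate that l'Hôpital exists for. A first-order expansion at the point is an equally standard path; the rule packages it.


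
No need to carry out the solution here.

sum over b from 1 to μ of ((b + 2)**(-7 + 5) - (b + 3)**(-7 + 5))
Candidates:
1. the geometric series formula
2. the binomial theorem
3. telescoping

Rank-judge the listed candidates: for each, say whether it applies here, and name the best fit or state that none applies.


Verdict: telescoping — this sum is a zipper: each term contributes (b + 2)**(-7 + 5) and removes the next index's value, which the following term puts back, closing term by term.
- the geometric series formula — there is no constant term-to-term ratio.
- the binomial theorem: no binomial coefficients pair up with complementary powers here.
- telescoping: yes — fits the structure here.


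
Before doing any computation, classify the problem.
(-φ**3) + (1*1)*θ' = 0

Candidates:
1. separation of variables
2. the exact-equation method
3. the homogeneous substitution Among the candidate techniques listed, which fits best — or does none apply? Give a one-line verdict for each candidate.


Best approach: no special technique — with θ absent the equation is not coupled at all: direct integration in φ.
- separation of variables: with no unknown in the slope, separating variables is a formality — the equation integrates directly.
- the exact-equation method — the unknown never enters the equation — exactness holds emptily, with nothing for the method to add.
- the homogeneous substitution — the ratio of the variables does not determine the slope.


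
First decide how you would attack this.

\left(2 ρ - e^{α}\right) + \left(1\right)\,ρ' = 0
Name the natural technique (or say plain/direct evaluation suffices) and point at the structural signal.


Technique: a linear integrating factor — the equation is linear in ρ with coefficient 2; multiplying by the integrating factor exp(∫2) makes the left side a perfect derivative.


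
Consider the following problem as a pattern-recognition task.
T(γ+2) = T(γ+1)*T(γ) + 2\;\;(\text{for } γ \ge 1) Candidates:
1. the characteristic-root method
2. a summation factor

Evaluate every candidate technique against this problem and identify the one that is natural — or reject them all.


Best approach: no special technique — the unknown sequence enters the update nonlinearly, so no linear method fits the recurrence as written — direct iteration remains.
- the characteristic-root method: nonlinearity rules out exponential-mode superposition from the start.
- a summation factor: no summation factor applies — the rule is not linear in the sequence values.


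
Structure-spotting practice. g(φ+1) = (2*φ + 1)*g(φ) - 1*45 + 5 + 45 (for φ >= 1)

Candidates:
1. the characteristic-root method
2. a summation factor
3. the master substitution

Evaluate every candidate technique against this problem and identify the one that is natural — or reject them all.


Diagnosis: a summation factor — an index-dependent multiplier 2*φ + 1 rules out characteristic roots; a summation factor converts it to a pure difference.
- the characteristic-root method: an index-dependent weight blocks the pure exponential ansatz.
- a summation factor: yes — fits the structure here.
- the master substitution — there is no divide-the-index recursive argument.


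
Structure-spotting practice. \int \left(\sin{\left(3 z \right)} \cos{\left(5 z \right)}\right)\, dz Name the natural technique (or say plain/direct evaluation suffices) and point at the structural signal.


Technique: a trigonometric identity — two sinusoids at different rates multiply in \sin{\left(3 z \right)} \cos{\left(5 z \right)}; the product-to-sum identity uncouples them.


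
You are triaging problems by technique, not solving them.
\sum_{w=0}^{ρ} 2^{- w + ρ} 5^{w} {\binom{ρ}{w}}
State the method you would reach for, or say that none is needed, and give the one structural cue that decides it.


Verdict: the binomial theorem — the summand is term w of a binomial expansion in 5 and 2; the whole sum is a single power.


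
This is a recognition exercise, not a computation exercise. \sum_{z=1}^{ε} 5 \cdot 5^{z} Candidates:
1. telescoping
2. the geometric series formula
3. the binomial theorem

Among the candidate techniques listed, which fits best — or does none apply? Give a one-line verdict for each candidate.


Method: the geometric series formula — each term is 5 times the previous one, so the geometric-series formula applies directly.
- telescoping — the terms as presented offer no neighboring cancellation — a telescoping rewrite may exist, but the displayed structure does not hand one over.
- the geometric series formula — a fit — the right tool for this form.
- the binomial theorem — the summand does not match any term pattern of an expanded binomial power.


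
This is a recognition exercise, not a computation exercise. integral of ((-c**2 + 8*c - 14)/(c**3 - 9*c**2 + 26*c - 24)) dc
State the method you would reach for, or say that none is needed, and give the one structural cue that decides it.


Method: partial fractions — rational integrand, reducible denominator c**3 - 9*c**2 + 26*c - 24: decompose first, integrate second.


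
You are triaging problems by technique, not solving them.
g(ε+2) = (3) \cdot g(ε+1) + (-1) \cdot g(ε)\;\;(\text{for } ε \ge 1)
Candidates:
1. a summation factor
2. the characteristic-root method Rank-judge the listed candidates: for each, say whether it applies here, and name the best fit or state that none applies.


Diagnosis: the characteristic-root method — constant coefficients and linearity mean the ansatz r^ε reduces it to solving the characteristic polynomial.
- a summation factor — the recurrence reaches back more than one step, outside the first-order family a summation factor normalizes.
- the characteristic-root method — yes, a natural case for it.


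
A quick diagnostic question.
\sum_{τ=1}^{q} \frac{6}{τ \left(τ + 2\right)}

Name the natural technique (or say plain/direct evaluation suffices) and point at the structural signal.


Method: telescoping — one partial-fraction pass turns \frac{6}{τ \left(τ + 2\right)} into a shifted difference, and shifted differences telescope.


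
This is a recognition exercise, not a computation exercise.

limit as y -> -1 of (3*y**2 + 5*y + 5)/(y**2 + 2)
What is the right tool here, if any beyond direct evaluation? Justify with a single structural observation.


Technique: no special technique — no zero denominators, no indeterminate clash at -1 — substitute and read off the value.


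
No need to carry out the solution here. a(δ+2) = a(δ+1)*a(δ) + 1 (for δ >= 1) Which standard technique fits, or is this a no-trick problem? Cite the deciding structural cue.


Verdict: no special technique — this one you iterate or analyze qualitatively: the nonlinearity defeats linear solution methods.


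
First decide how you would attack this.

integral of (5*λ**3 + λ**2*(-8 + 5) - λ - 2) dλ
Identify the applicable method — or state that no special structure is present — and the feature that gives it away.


Technique: no special technique — a term-by-term power-rule job in λ; no substitution or rearrangement earns its keep here.


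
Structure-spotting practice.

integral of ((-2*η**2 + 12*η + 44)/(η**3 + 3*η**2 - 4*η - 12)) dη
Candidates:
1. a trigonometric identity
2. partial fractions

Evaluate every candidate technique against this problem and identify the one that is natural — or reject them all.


Best approach: partial fractions — η**3 + 3*η**2 - 4*η - 12 splits into linear pieces, so the quotient is a sum of simple fractions — decompose before integrating.
- a trigonometric identity — no sine or cosine appears, so there is nothing for a trigonometric identity to act on.
- partial fractions — applicable, and directly so.


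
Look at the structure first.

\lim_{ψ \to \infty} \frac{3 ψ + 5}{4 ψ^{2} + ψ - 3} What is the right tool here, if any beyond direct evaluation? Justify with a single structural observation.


Diagnosis: dominant-term comparison — at large ψ only the top-degree terms survive; compare the leading terms and the limit falls out. As a single quotient, the ∞/∞ shape would yield to repeated differentiation as well — the growth comparison gets there in one look.


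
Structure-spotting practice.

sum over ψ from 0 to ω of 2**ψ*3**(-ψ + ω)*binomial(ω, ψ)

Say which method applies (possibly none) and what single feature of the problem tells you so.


Method: the binomial theorem — the binomial coefficients weight matched powers of 2 and 3, which is exactly the expansion of a binomial power.


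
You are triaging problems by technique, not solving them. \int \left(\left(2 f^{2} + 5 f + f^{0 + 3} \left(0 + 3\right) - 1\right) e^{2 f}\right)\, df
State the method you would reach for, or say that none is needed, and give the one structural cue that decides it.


Technique: integration by parts — a polynomial (2 f^{2} + 5 f + f^{0 + 3} \left(0 + 3\right) - 1) against the kernel e^{2 f} is the signature bounded-ladder case for integration by parts.


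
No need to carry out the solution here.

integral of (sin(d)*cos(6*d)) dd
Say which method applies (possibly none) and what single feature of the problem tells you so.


Best approach: a trigonometric identity — sin(d)*cos(6*d) is a beat pattern — rewrite the product as a sum of single-frequency waves before integrating.


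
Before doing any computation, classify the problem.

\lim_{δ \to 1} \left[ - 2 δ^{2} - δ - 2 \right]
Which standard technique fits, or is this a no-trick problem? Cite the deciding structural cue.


Method: no special technique — no zero denominators, no indeterminate clash at 1 — substitute and read off the value.


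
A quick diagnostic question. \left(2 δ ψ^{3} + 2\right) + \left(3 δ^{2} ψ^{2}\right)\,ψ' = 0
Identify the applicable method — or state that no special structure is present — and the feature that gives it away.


Diagnosis: the exact-equation method — d/dψ of 2 δ ψ^{3} + 2 equals d/dδ of 3 δ^{2} ψ^{2}: the form is a total differential of one potential — integrate it exactly.


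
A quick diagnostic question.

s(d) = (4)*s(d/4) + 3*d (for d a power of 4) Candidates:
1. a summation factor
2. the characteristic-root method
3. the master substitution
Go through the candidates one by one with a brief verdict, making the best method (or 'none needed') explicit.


Verdict: the master substitution — treat m = log base 4 of d as the new clock: one recursion step advances m by one while d scales by 4.
- a summation factor: the recursion divides its index rather than shifting it — there is no previous-term chain for a summation factor to telescope.
- the characteristic-root method: a divided-index call is not the fixed-shift linear shape that characteristic roots solve.
- the master substitution — yes — fits the structure here.


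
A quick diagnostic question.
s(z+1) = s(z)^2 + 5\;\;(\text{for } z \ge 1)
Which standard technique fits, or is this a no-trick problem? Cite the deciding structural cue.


Diagnosis: no special technique — once the recursion is nonlinear, characteristic roots, master substitutions, and summation factors are all off the table.


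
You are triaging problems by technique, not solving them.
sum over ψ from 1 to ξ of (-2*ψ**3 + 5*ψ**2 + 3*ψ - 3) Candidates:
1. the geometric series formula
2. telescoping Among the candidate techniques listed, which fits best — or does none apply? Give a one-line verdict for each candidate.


Verdict: no special technique — recognize the absence of structure: constant-multiple powers of ψ summed plainly, no special method required.
- the geometric series formula — the term-to-term ratio changes with the index, so the geometric formula cannot close it.
- telescoping: as presented, consecutive terms share no shifted copy to cancel against — no rewrite is on display to change that.


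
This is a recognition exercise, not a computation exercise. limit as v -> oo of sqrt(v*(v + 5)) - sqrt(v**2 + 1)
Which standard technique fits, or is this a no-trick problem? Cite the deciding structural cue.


Technique: conjugate multiplication — the difference sqrt(v*(v + 5)) - sqrt(v**2 + 1) is an ∞ − ∞ stalemate; its conjugate partner breaks the tie.


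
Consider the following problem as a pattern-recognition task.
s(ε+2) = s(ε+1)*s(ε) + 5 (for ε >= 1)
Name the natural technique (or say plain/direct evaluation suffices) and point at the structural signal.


Method: no special technique — nonlinear feedback in the recursion rules out every root- or factor-based technique.


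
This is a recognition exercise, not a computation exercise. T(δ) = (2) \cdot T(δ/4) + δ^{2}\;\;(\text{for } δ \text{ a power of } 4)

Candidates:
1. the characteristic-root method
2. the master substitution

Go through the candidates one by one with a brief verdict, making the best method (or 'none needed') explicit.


Technique: the master substitution — the argument shrinks by the factor 4, so measure the index on a logarithmic scale and the recursion becomes a shift.
- the characteristic-root method: the recursion divides its index rather than shifting it — outside the constant-shift family the root method covers.
- the master substitution — yes, a natural case for it.


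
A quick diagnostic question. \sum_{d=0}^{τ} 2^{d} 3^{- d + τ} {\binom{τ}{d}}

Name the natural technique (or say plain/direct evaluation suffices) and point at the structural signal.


Verdict: the binomial theorem — the binomial coefficients weight matched powers of 2 and 3, which is exactly the expansion of a binomial power.


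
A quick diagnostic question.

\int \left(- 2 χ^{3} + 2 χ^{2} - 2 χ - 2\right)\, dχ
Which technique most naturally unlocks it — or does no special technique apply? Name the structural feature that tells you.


Technique: no special technique — a term-by-term power-rule job in χ; no substitution or rearrangement earns its keep here.


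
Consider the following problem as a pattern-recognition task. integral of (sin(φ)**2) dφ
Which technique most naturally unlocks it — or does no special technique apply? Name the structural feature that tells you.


Best approach: a trigonometric identity — even powers like sin(φ)**2 never integrate directly; the half-angle identity lowers the degree first.


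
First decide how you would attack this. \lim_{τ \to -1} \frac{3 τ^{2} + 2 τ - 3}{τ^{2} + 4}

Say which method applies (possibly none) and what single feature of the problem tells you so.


Technique: no special technique — the function is continuous at -1; evaluation is itself the limit, no machinery required.


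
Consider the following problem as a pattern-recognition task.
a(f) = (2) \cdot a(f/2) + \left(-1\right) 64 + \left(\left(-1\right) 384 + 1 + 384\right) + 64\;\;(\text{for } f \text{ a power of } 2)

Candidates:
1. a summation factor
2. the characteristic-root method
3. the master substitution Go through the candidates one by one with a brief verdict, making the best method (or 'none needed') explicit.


Technique: the master substitution — the argument contracts 2-fold per step: reindex f exponentially and solve the linear recurrence in the new index.
- a summation factor — the recursion divides its index rather than shifting it — there is no previous-term chain for a summation factor to telescope.
- the characteristic-root method: a divided-index call is not the fixed-shift linear shape that characteristic roots solve.
- the master substitution — a fit — the right tool for this form.


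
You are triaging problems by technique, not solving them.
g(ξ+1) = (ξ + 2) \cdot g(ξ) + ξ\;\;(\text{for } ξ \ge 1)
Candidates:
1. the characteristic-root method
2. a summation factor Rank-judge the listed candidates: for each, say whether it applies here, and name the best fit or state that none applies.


Verdict: a summation factor — first-order, linear, moving coefficient ξ + 2: the discrete analogue of an integrating factor handles it.
- the characteristic-root method — the coefficients vary with the index, breaking the constant-coefficient structure the method needs.
- a summation factor — a fit — the right tool for this form.


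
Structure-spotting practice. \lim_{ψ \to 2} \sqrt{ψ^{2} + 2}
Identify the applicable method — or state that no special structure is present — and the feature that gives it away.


Diagnosis: no special technique — no denominator vanishes and nothing blows up at 2: direct substitution is the whole computation.


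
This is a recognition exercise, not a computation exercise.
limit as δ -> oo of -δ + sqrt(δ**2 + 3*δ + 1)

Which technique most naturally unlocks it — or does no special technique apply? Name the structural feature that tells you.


Method: conjugate multiplication — both pieces blow up but their difference is finite; the conjugate trick rationalizes sqrt(δ**2 + 3*δ + 1) - δ.


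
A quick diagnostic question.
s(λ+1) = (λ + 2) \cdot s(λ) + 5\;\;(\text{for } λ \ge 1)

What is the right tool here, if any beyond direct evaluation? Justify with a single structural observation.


Verdict: a summation factor — it is first-order linear but the coefficient λ + 2 depends on the index, so multiply through by a summation factor to telescope it.


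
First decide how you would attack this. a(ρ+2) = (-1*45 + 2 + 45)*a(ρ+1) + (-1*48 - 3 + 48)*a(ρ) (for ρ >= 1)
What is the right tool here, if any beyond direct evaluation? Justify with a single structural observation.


Method: the characteristic-root method — try a geometric ansatz r^ρ: constant coefficients turn the recurrence into one polynomial equation in r.


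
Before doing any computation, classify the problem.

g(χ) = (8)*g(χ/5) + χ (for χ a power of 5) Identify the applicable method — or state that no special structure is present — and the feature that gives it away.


Method: the master substitution — treat m = log base 5 of χ as the new clock: one recursion step advances m by one while χ scales by 5.


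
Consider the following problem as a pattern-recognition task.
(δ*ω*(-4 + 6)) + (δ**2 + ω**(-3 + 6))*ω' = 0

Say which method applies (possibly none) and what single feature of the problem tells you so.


Method: the exact-equation method — because the two cross partials coincide, the form is conservative as written — recover its potential in (δ, ω).


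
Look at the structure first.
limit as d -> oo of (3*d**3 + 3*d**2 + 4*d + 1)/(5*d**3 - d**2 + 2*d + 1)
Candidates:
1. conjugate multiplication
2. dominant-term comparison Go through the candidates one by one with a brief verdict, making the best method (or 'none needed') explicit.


Method: dominant-term comparison — growth-rate triage: the leading powers of d decide the limit, everything else is noise.
- conjugate multiplication: there is no infinity-minus-infinity radical difference to rationalize.
- dominant-term comparison — yes — fits the structure here.


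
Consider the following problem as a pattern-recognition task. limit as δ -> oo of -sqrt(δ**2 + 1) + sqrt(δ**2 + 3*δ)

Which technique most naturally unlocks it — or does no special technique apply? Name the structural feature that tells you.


Best approach: conjugate multiplication — this difference gives up after one conjugate multiplication — the radical structure cancels against its conjugate.


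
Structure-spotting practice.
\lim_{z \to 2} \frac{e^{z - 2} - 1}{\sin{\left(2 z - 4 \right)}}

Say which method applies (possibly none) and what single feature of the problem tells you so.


Verdict: l'Hôpital's rule (0/0) — both numerator and denominator vanish at 2: the genuine 0/0 indeterminate that l'Hôpital exists for. A first-order expansion at the point is an equally standard path; the rule packages it.


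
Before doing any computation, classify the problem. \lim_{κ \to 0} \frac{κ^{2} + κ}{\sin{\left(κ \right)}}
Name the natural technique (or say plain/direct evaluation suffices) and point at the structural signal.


Method: l'Hôpital's rule (0/0) — numerator and denominator both vanish at 0 — a genuine 0/0 form, which is exactly when l'Hôpital applies. Known elementary limits would finish this too — the rule just bypasses the case analysis.


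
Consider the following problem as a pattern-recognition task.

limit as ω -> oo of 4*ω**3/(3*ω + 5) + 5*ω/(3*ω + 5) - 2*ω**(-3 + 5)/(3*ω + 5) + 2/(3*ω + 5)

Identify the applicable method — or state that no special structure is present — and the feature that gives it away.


Technique: dominant-term comparison — divide by the highest power of ω present: lower-order terms vanish and the dominant ratio remains. Viewed as a single quotient this is an ∞/∞ form — an at-infinity application of l'Hôpital's rule would also resolve it; comparing leading growth reads the answer without differentiating.


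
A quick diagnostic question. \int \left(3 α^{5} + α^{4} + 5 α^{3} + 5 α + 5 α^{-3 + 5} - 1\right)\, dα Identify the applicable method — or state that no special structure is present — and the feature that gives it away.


Technique: no special technique — a term-by-term power-rule job in α; no substitution or rearrangement earns its keep here.


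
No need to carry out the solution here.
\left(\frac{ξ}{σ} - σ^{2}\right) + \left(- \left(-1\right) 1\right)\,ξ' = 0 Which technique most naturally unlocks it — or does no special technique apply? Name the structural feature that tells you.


Technique: a linear integrating factor — linear in the unknown with genuine forcing: multiply through by the exponential of the integrated coefficient and the left side closes into one derivative.


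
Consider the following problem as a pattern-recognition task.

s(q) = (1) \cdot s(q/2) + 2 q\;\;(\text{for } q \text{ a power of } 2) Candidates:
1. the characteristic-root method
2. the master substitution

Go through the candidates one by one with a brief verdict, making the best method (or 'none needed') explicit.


Verdict: the master substitution — treat m = log base 2 of q as the new clock: one recursion step advances m by one while q scales by 2.
- the characteristic-root method: a divided-index call is not the fixed-shift linear shape that characteristic roots solve.
- the master substitution — a fit — the right tool for this form.


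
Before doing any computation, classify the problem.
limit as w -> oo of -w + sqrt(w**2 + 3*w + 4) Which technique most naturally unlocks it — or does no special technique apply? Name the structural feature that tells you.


Technique: conjugate multiplication — infinity minus infinity with a radical in play — multiply by the conjugate so the divergences of sqrt(w**2 + 3*w + 4) and w annihilate.


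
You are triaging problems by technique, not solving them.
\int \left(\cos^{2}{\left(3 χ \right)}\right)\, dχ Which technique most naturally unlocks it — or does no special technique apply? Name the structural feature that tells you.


Diagnosis: a trigonometric identity — \cos^{2}{\left(3 χ \right)} carries an even exponent — trade it for double-angle cosines before integrating.


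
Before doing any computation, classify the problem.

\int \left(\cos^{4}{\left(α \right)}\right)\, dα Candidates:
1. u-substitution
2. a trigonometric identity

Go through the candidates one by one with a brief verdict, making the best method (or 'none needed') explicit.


Diagnosis: a trigonometric identity — the exponent on \cos^{4}{\left(α \right)} is even — the power-reduction identity is the standard preprocessing step.
- u-substitution: no subexpression of the integrand serves as a whole-integral substitution inner — individual terms may offer their own, but none carries its derivative as a factor of the full integrand; a working change of variable would have to be constructed from outside the expression.
- a trigonometric identity — a fit — the right tool for this form.


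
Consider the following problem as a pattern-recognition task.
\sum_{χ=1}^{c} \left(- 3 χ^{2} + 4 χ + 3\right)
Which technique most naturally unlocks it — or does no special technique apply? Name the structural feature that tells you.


Verdict: no special technique — nothing telescopes and nothing is geometric; polynomial terms in χ sum term by term.


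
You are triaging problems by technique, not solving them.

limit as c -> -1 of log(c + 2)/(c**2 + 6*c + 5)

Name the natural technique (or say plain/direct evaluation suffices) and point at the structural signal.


Best approach: l'Hôpital's rule (0/0) — the 0/0 form at -1 is the signature situation for l'Hôpital's rule. Known elementary limits would finish this too — the rule just bypasses the case analysis.


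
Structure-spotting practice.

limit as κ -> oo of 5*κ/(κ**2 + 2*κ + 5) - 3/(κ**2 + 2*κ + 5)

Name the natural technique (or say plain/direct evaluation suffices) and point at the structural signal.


Best approach: dominant-term comparison — divide through by the highest power of κ; every lower-order term dies and the dominant terms decide the limit. As a single quotient, the ∞/∞ shape would yield to repeated differentiation as well — the growth comparison gets there in one look.


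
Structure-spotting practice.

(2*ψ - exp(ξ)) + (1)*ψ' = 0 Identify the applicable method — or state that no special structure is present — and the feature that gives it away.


Verdict: a linear integrating factor — ψ appears only to the first power with coefficient 2 — the classic integrating-factor setup.


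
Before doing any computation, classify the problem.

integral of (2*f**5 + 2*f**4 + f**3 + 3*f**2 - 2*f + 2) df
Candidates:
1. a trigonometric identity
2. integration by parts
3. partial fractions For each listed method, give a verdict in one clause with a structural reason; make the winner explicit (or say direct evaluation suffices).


Diagnosis: no special technique — a term-by-term power-rule job in f; no substitution or rearrangement earns its keep here.
- a trigonometric identity: with no trigonometric functions present, identity rewriting has no target.
- integration by parts: parts would only shuffle a directly integrable integrand.
- partial fractions — there is no rational-function structure to decompose.


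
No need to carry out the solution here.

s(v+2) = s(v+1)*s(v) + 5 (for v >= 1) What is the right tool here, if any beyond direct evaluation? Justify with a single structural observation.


Verdict: no special technique — a nonlinear dependence on earlier terms breaks linearity, and with it every superposition-based closed form.


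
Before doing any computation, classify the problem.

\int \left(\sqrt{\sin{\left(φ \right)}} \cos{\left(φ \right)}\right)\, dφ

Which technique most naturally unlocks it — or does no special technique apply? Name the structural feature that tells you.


Method: u-substitution — differentiating the inner expression \sin{\left(φ \right)} produces the factor \cos{\left(φ \right)} up to a constant multiple, so substituting u = \sin{\left(φ \right)} reduces everything to a one-variable integral in u.


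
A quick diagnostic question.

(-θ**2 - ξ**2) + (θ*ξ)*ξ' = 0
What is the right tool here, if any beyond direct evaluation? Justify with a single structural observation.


Best approach: the homogeneous substitution — scaling θ and ξ together leaves the slope fixed — it depends only on ξ/θ, so substitute the ratio. Rearranged, this also fits the Bernoulli template directly; the homogeneous substitution reads the structure without the rearrangement.


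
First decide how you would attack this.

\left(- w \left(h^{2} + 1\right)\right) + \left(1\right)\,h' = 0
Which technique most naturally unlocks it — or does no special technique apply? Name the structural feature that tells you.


Best approach: separation of variables — the slope splits multiplicatively: w carrying all w-dependence times h^{2} + 1 carrying all h-dependence — separate and integrate.


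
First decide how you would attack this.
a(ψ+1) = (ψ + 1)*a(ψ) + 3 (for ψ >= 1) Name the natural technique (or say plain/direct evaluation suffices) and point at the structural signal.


Technique: a summation factor — an index-dependent multiplier ψ + 1 rules out characteristic roots; a summation factor converts it to a pure difference.


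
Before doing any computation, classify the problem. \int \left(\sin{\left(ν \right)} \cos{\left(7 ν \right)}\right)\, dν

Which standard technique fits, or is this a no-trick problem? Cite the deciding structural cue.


Technique: a trigonometric identity — distinct frequencies under one product (\sin{\left(ν \right)} \cos{\left(7 ν \right)}): the product-to-sum identity is the systematic route to an integrable form.


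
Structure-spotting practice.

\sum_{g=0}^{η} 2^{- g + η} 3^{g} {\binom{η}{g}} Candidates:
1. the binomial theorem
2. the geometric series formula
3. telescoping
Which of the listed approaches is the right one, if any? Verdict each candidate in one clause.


Verdict: the binomial theorem — the binomial coefficients weight matched powers of 3 and 2, which is exactly the expansion of a binomial power.
- the binomial theorem: yes — fits the structure here.
- the geometric series formula — there is no constant term-to-term ratio.
- telescoping: the terms as presented offer no neighboring cancellation — a telescoping rewrite may exist, but the displayed structure does not hand one over.


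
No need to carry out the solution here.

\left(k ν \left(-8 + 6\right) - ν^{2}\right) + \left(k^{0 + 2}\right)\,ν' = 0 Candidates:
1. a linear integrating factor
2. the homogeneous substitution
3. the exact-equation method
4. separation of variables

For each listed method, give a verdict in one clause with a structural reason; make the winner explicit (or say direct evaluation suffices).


Method: the homogeneous substitution — the slope's numerator and denominator share total degree; set v = ν/k and the equation drops to separable form. This doubles as a Bernoulli equation in the unknown as written; the homogeneous route needs no setup at all.
- a linear integrating factor — a nonlinear term in the unknown puts this outside the integrating-factor template.
- the homogeneous substitution: yes — fits the structure here.
- the exact-equation method — the cross partial derivatives disagree, so no single potential exists.
- separation of variables: no algebra isolates the independent variable on one side and the unknown on the other.


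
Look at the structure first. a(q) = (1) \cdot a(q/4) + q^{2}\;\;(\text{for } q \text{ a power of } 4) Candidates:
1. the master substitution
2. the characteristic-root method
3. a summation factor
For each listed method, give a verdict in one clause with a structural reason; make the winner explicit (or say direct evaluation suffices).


Method: the master substitution — treat m = log base 4 of q as the new clock: one recursion step advances m by one while q scales by 4.
- the master substitution: applicable, and directly so.
- the characteristic-root method: a divided-index call is not the fixed-shift linear shape that characteristic roots solve.
- a summation factor — a divided-index call is outside the fixed-shift first-order family a summation factor normalizes.


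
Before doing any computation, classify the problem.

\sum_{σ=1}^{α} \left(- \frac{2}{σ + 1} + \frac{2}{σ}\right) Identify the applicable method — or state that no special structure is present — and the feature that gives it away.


Method: telescoping — the generic term is a one-step difference of \frac{2}{σ}, so partial sums shortcut to endpoint evaluation.


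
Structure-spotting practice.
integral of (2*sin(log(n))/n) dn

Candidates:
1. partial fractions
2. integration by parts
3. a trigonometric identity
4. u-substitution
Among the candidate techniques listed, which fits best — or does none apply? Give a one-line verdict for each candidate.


Diagnosis: u-substitution — viewed as a product, the integrand is a composition evaluated at log(n) times (a constant multiple of) that inner expression's derivative, so u = log(n) makes it elementary.
- partial fractions: the expression is not a ratio of polynomials that decomposes further.
- integration by parts: the integrand does not split as a nonconstant polynomial times an exp, sine, cosine of a linear argument, or logarithm — no polynomial-kernel parts product to differentiate one side of.
- a trigonometric identity: there is no trigonometric structure whose rewriting would simplify the integrand.
- u-substitution: applies; the problem has the shape this method handles.


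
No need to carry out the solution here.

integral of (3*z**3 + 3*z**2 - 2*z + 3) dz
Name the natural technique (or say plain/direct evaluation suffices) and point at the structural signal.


Diagnosis: no special technique — nothing composite, nothing rational, nothing trigonometric — each constant-multiple power of z integrates by the power rule alone.


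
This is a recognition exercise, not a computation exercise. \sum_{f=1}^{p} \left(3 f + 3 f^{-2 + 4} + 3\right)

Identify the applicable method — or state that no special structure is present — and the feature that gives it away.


Method: no special technique — constant-multiple powers of f with no cancellation partners and no common ratio — use the standard power-sum formulas.


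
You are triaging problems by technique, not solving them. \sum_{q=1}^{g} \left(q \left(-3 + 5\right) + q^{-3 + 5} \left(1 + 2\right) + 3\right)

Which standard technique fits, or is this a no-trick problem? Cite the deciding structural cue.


Diagnosis: no special technique — no cancellation, no constant ratio, no binomial weights — just polynomial terms summed directly.


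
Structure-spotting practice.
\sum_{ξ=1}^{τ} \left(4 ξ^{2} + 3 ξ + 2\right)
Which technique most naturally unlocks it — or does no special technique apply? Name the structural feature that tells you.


Verdict: no special technique — every summand is a constant multiple of a power of ξ — apply the standard power-sum identities one degree at a time.


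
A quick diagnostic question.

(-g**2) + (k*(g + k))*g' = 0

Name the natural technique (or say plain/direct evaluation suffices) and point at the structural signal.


Diagnosis: the homogeneous substitution — the slope's numerator and denominator share total degree; set v = g/k and the equation drops to separable form. This can also be massaged into Bernoulli form (the roles of the variables may need exchanging); the homogeneous substitution avoids that setup.


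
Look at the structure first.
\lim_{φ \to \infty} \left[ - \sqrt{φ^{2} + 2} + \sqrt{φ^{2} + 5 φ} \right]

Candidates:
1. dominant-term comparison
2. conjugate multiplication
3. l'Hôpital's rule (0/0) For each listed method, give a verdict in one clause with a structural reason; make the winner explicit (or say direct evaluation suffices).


Diagnosis: conjugate multiplication — neither \sqrt{φ^{2} + 5 φ} nor \sqrt{φ^{2} + 2} converges alone, so rewrite their difference as a conjugate-rationalized quotient first.
- dominant-term comparison: this limit is not decided by comparing polynomial growth at infinity.
- conjugate multiplication: yes, a natural case for it.
- l'Hôpital's rule (0/0): the expression is a difference driving to ∞ − ∞, not a 0/0 quotient — there is no ratio for the rule to differentiate.
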